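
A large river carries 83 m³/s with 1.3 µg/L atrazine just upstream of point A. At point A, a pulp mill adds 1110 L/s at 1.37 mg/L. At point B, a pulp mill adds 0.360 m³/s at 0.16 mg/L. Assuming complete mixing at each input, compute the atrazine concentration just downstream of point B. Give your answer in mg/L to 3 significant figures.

0.0200 mg/L

1.3 µg/L = 0.0013 mg/L.
1110 L/s = 1.11 m³/s.
After input A: C = (83·0.0013 + 1.11·1.37) / 84.11 = 0.01936 mg/L.
After input B: C = (84.11·0.01936 + 0.36·0.16) / 84.47 = 0.01996 mg/L.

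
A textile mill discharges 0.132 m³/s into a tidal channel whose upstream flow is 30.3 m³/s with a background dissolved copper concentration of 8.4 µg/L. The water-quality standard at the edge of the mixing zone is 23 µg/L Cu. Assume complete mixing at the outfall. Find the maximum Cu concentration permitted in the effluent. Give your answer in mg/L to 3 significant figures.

3.37 mg/L

8.4 µg/L = 0.0084 mg/L.
23 µg/L = 0.023 mg/L.
Mass balance: 0.023·30.43 = 0.132·Cₑ + 30.3·0.0084.
Cₑ = (0.6999 − 0.2545) / 0.132 = 3.374 mg/L.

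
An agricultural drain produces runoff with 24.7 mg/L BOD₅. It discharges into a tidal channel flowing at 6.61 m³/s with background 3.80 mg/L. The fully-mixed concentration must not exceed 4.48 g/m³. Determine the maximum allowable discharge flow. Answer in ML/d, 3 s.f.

19.2 ML/d

Mass balance at complete mixing: C_std·(Q_w + Q_r) = Q_w·C_e + Q_r·C_b.
Rearranging, Q_w = Q_r·(C_std − C_b)/(C_e − C_std) = 6.61·(4.48 − 3.8) / (24.7 − 4.48) = 0.2223 m³/s.
= 19.21 ML/d.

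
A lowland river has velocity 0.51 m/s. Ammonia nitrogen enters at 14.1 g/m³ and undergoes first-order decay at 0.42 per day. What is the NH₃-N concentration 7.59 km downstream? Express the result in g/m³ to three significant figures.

13.1 g/m³

Travel time t = 7.59 km / 0.51 m/s = 7590/0.51 = 1.488e+04 s = 0.1722 d.
First-order decay: C = 14.1·exp(−0.42·0.1722) = 14.1·0.9302 = 13.12 g/m³.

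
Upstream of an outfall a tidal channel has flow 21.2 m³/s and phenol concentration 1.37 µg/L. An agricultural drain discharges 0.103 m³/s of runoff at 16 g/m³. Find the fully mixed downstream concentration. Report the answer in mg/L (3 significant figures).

0.0787 mg/L

1.37 µg/L = 0.00137 mg/L.
Flow-weighted mixing gives C = (0.103·16 + 21.2·0.00137) / (0.103 + 21.2) = 1.677/21.3 = 0.07872 mg/L.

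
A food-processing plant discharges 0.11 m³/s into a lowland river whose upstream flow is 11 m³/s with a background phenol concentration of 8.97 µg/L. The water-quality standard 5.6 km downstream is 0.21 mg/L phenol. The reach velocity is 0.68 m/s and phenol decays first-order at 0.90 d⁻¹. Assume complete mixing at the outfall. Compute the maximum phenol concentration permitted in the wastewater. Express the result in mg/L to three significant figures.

8.97 µg/L = 0.00897 mg/L.
Travel time to the compliance point: t = 5600/0.68 = 8235 s = 0.09532 d; decay factor exp(−0.90·0.09532) = 0.9178.
So the concentration just after mixing may be at most 0.21/0.9178 = 0.2288 mg/L.
Mass balance: 0.2288·11.11 = 0.11·Cₑ + 11·0.00897.
Cₑ = (2.542 − 0.09867) / 0.11 = 22.21 mg/L.

22.2 mg/L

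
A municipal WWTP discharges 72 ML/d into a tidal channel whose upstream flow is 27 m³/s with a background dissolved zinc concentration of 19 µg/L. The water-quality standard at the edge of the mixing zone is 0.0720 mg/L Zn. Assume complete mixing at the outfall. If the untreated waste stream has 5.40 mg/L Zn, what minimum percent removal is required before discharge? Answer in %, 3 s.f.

66.9 %

72 ML/d = 0.8333 m³/s.
19 µg/L = 0.019 mg/L.
Mass balance: 0.072·27.83 = 0.8333·Cₑ + 27·0.019.
Cₑ = (2.004 − 0.513) / 0.8333 = 1.789 mg/L.
Required removal = 1 − 1.789/5.40 = 66.87 %.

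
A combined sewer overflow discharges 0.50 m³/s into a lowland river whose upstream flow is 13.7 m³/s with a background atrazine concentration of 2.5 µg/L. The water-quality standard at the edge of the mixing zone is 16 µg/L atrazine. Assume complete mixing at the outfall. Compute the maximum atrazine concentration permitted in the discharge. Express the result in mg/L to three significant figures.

2.5 µg/L = 0.0025 mg/L.
16 µg/L = 0.016 mg/L.
Mass balance: 0.016·14.2 = 0.5·Cₑ + 13.7·0.0025.
Cₑ = (0.2272 − 0.03425) / 0.5 = 0.3859 mg/L.

0.386 mg/L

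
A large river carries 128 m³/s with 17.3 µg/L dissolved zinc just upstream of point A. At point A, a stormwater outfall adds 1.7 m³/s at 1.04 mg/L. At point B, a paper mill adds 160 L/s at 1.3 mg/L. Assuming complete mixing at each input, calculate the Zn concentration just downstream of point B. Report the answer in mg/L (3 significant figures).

17.3 µg/L = 0.0173 mg/L.
After input A: C = (128·0.0173 + 1.7·1.04) / 129.7 = 0.0307 mg/L.
160 L/s = 0.16 m³/s.
After input B: C = (129.7·0.0307 + 0.16·1.3) / 129.9 = 0.03227 mg/L.

0.0323 mg/L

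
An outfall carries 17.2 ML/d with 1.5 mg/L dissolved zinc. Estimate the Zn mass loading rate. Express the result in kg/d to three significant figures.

25.8 kg/d

17.2 ML/d = 0.1991 m³/s.
Mass flux = Q·C = 0.1991 m³/s × 1.5 g/m³ = 0.2986 g/s.
= 0.2986 g/s × 86.4 = 25.8 kg/d.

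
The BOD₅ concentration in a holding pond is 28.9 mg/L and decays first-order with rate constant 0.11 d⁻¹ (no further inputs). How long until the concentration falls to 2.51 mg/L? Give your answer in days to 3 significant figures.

t = ln(C₀/C)/k = ln(28.9/2.51)/0.11 = 2.444/0.11 = 22.21 d.

22.2 d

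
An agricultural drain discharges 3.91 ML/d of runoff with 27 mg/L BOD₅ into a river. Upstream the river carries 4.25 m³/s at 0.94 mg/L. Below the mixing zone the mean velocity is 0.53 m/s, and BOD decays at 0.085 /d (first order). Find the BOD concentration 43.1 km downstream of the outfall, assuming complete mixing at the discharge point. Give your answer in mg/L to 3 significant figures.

3.91 ML/d = 0.04525 m³/s.
After complete mixing, C₀ = (0.04525·27 + 4.25·0.94) / 4.295 = 1.215 mg/L.
Travel time t = 4.31e+04 m / 0.53 m/s = 8.132e+04 s = 0.9412 d.
C = 1.215·exp(−0.085·0.9412) = 1.215·0.9231 = 1.121 mg/L.

1.12 mg/L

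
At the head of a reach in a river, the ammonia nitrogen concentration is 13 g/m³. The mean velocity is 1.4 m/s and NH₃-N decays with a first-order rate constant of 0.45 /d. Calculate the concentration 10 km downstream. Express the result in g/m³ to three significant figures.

12.5 g/m³

Travel time t = 10 km / 1.4 m/s = 1e+04/1.4 = 7143 s = 0.08267 d.
First-order decay: C = 13·exp(−0.45·0.08267) = 13·0.9635 = 12.53 g/m³.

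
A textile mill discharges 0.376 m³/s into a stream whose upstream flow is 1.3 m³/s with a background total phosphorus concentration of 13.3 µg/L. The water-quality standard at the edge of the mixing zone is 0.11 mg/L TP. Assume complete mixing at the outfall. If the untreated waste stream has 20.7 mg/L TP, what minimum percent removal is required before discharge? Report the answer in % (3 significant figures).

97.9 %

13.3 µg/L = 0.0133 mg/L.
Mass balance: 0.11·1.676 = 0.376·Cₑ + 1.3·0.0133.
Cₑ = (0.1844 − 0.01729) / 0.376 = 0.4443 mg/L.
Required removal = 1 − 0.4443/20.7 = 97.85 %.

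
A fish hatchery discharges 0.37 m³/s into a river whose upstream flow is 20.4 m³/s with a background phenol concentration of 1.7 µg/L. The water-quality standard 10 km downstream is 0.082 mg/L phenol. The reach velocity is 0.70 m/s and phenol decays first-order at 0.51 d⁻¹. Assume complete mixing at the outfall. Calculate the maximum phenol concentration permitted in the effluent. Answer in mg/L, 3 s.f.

4.91 mg/L

1.7 µg/L = 0.0017 mg/L.
Travel time to the compliance point: t = 1e+04/0.70 = 1.429e+04 s = 0.1653 d; decay factor exp(−0.51·0.1653) = 0.9191.
So the concentration just after mixing may be at most 0.082/0.9191 = 0.08921 mg/L.
Mass balance: 0.08921·20.77 = 0.37·Cₑ + 20.4·0.0017.
Cₑ = (1.853 − 0.03468) / 0.37 = 4.914 mg/L.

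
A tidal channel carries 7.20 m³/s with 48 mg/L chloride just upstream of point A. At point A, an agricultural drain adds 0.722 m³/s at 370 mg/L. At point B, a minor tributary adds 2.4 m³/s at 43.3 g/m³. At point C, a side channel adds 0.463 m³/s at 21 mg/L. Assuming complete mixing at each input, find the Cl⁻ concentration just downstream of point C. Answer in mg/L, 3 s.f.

After input A: C = (7.2·48 + 0.722·370) / 7.922 = 77.35 mg/L.
After input B: C = (7.922·77.35 + 2.4·43.3) / 10.32 = 69.43 mg/L.
After input C: C = (10.32·69.43 + 0.463·21) / 10.79 = 67.35 mg/L.

67.4 mg/L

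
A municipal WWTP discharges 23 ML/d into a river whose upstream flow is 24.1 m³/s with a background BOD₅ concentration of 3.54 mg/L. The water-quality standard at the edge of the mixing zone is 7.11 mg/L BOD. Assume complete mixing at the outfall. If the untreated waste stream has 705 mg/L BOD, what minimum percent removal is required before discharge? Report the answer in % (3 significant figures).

23 ML/d = 0.2662 m³/s.
Mass balance: 7.11·24.37 = 0.2662·Cₑ + 24.1·3.54.
Cₑ = (173.2 − 85.31) / 0.2662 = 330.3 mg/L.
Required removal = 1 − 330.3/705 = 53.15 %.

53.1 %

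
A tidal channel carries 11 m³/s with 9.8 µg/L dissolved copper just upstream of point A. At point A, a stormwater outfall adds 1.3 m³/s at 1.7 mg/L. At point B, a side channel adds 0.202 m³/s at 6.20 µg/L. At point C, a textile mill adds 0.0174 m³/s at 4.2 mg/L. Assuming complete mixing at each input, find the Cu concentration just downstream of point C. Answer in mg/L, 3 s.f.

0.191 mg/L

9.8 µg/L = 0.0098 mg/L.
After input A: C = (11·0.0098 + 1.3·1.7) / 12.3 = 0.1884 mg/L.
6.20 µg/L = 0.0062 mg/L.
After input B: C = (12.3·0.1884 + 0.202·0.0062) / 12.5 = 0.1855 mg/L.
After input C: C = (12.5·0.1855 + 0.0174·4.2) / 12.52 = 0.1911 mg/L.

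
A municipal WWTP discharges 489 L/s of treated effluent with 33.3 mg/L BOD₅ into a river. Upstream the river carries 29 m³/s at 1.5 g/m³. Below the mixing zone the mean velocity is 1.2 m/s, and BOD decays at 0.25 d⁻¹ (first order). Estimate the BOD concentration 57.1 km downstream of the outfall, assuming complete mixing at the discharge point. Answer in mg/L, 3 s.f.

1.77 mg/L

489 L/s = 0.489 m³/s.
After complete mixing, C₀ = (0.489·33.3 + 29·1.5) / 29.49 = 2.027 mg/L.
Travel time t = 5.71e+04 m / 1.2 m/s = 4.758e+04 s = 0.5507 d.
C = 2.027·exp(−0.25·0.5507) = 2.027·0.8714 = 1.767 mg/L.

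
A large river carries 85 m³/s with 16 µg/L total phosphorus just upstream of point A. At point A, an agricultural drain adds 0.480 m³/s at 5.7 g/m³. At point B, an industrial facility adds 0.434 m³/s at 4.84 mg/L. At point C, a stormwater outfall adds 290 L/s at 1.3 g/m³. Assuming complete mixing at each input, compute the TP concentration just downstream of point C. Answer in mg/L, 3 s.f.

16 µg/L = 0.016 mg/L.
After input A: C = (85·0.016 + 0.48·5.7) / 85.48 = 0.04792 mg/L.
After input B: C = (85.48·0.04792 + 0.434·4.84) / 85.91 = 0.07213 mg/L.
290 L/s = 0.29 m³/s.
After input C: C = (85.91·0.07213 + 0.29·1.3) / 86.2 = 0.07626 mg/L.

0.0763 mg/L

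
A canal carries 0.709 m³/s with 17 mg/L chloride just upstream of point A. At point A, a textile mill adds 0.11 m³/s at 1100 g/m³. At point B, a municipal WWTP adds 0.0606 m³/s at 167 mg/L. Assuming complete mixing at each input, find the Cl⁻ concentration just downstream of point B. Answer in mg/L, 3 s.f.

After input A: C = (0.709·17 + 0.11·1100) / 0.819 = 162.5 mg/L.
After input B: C = (0.819·162.5 + 0.0606·167) / 0.8796 = 162.8 mg/L.

163 mg/L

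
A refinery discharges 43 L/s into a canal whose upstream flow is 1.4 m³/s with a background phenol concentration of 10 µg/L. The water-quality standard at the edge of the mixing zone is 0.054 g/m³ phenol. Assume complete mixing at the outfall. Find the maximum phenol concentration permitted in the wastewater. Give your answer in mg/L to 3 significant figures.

1.49 mg/L

43 L/s = 0.043 m³/s.
10 µg/L = 0.01 mg/L.
Mass balance: 0.054·1.443 = 0.043·Cₑ + 1.4·0.01.
Cₑ = (0.07792 − 0.014) / 0.043 = 1.487 mg/L.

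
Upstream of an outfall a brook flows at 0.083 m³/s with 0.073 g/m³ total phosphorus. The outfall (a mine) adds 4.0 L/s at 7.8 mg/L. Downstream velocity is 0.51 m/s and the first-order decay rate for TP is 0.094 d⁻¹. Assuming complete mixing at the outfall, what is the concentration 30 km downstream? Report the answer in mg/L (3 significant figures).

0.402 mg/L

4.0 L/s = 0.004 m³/s.
After complete mixing, C₀ = (0.004·7.8 + 0.083·0.073) / 0.087 = 0.4283 mg/L.
Travel time t = 3e+04 m / 0.51 m/s = 5.882e+04 s = 0.6808 d.
C = 0.4283·exp(−0.094·0.6808) = 0.4283·0.938 = 0.4017 mg/L.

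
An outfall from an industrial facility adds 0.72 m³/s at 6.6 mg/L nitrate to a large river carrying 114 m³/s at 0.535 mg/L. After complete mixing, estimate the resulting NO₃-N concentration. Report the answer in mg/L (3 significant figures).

0.573 mg/L

Flow-weighted mixing gives C = (0.72·6.6 + 114·0.535) / (0.72 + 114) = 65.74/114.7 = 0.5731 mg/L.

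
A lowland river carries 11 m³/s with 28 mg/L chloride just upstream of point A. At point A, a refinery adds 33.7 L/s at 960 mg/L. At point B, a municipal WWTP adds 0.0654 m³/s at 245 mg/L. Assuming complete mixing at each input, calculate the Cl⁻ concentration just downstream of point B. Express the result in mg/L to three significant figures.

32.1 mg/L

33.7 L/s = 0.0337 m³/s.
After input A: C = (11·28 + 0.0337·960) / 11.03 = 30.85 mg/L.
After input B: C = (11.03·30.85 + 0.0654·245) / 11.1 = 32.11 mg/L.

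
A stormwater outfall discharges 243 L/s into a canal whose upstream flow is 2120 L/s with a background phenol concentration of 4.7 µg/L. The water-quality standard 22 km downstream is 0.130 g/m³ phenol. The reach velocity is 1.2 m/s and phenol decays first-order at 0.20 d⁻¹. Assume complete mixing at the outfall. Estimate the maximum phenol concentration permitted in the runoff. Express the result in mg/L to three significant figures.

1.28 mg/L

243 L/s = 0.243 m³/s.
2120 L/s = 2.12 m³/s.
4.7 µg/L = 0.0047 mg/L.
Travel time to the compliance point: t = 2.2e+04/1.2 = 1.833e+04 s = 0.2122 d; decay factor exp(−0.20·0.2122) = 0.9584.
So the concentration just after mixing may be at most 0.13/0.9584 = 0.1356 mg/L.
Mass balance: 0.1356·2.363 = 0.243·Cₑ + 2.12·0.0047.
Cₑ = (0.3205 − 0.009964) / 0.243 = 1.278 mg/L.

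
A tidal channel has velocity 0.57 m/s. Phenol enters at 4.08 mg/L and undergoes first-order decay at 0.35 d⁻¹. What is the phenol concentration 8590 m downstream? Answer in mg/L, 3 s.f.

3.84 mg/L

Travel time t = 8590 m / 0.57 m/s = 8590/0.57 = 1.507e+04 s = 0.1744 d.
First-order decay: C = 4.08·exp(−0.35·0.1744) = 4.08·0.9408 = 3.838 mg/L.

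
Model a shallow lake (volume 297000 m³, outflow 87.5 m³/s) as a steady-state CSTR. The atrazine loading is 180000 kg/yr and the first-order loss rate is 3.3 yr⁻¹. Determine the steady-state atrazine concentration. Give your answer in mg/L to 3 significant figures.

0.0652 mg/L

Outflow Q = 87.5 m³/s × 3.156e+07 s/yr = 2.761e+09 m³/yr.
Steady-state CSTR mass balance: W = Q·C + k·V·C, so C = W/(Q + kV).
Q + kV = 2.761e+09 + 3.3·297000 = 2.762e+09 m³/yr.
C = 180000/2.762e+09 = 6.516e-05 kg/m³ = 0.06516 mg/L.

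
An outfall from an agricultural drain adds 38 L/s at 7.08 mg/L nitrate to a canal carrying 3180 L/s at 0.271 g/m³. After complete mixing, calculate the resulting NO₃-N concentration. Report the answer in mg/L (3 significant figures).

0.351 mg/L

38 L/s = 0.038 m³/s.
3180 L/s = 3.18 m³/s.
By mass balance at complete mixing, C = (0.038·7.08 + 3.18·0.271) / (0.038 + 3.18) = 1.131/3.218 = 0.3514 mg/L.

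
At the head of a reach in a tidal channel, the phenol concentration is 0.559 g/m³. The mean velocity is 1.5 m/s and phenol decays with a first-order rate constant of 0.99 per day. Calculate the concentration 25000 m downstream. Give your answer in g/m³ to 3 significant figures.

0.462 g/m³

Travel time t = 25000 m / 1.5 m/s = 2.5e+04/1.5 = 1.667e+04 s = 0.1929 d.
First-order decay: C = 0.559·exp(−0.99·0.1929) = 0.559·0.8262 = 0.4618 g/m³.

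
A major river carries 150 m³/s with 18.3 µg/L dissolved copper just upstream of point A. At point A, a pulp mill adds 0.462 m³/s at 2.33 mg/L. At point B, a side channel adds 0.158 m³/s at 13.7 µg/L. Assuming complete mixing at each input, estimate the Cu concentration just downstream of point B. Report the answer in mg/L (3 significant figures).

18.3 µg/L = 0.0183 mg/L.
After input A: C = (150·0.0183 + 0.462·2.33) / 150.5 = 0.0254 mg/L.
13.7 µg/L = 0.0137 mg/L.
After input B: C = (150.5·0.0254 + 0.158·0.0137) / 150.6 = 0.02539 mg/L.

0.0254 mg/L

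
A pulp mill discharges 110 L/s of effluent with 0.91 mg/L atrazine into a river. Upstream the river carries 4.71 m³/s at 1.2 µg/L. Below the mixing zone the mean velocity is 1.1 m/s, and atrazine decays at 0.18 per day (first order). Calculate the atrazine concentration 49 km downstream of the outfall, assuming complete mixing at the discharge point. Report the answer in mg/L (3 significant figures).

0.0200 mg/L

110 L/s = 0.11 m³/s.
1.2 µg/L = 0.0012 mg/L.
After complete mixing, C₀ = (0.11·0.91 + 4.71·0.0012) / 4.82 = 0.02194 mg/L.
Travel time t = 4.9e+04 m / 1.1 m/s = 4.455e+04 s = 0.5156 d.
C = 0.02194·exp(−0.18·0.5156) = 0.02194·0.9114 = 0.02 mg/L.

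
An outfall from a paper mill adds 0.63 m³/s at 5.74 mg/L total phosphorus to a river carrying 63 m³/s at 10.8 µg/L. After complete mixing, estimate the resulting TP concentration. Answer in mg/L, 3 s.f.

10.8 µg/L = 0.0108 mg/L.
Flow-weighted mixing gives C = (0.63·5.74 + 63·0.0108) / (0.63 + 63) = 4.297/63.63 = 0.06752 mg/L.

0.0675 mg/L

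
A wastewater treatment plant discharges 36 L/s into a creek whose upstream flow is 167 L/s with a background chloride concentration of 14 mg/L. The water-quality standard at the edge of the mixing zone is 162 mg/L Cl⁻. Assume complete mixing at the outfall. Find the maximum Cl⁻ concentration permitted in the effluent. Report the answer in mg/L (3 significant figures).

36 L/s = 0.036 m³/s.
167 L/s = 0.167 m³/s.
Mass balance: 162·0.203 = 0.036·Cₑ + 0.167·14.
Cₑ = (32.89 − 2.338) / 0.036 = 848.6 mg/L.

849 mg/L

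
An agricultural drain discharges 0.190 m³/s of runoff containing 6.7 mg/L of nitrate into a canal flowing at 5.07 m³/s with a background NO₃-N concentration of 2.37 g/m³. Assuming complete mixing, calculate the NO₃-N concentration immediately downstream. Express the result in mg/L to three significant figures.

2.53 mg/L

Flow-weighted mixing gives C = (0.19·6.7 + 5.07·2.37) / (0.19 + 5.07) = 13.29/5.26 = 2.526 mg/L.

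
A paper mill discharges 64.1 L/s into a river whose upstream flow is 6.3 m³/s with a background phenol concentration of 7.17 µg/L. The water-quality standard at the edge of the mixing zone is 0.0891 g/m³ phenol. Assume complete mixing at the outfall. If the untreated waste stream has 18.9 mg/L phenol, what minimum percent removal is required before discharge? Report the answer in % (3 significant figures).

56.9 %

64.1 L/s = 0.0641 m³/s.
7.17 µg/L = 0.00717 mg/L.
Mass balance: 0.0891·6.364 = 0.0641·Cₑ + 6.3·0.00717.
Cₑ = (0.567 − 0.04517) / 0.0641 = 8.142 mg/L.
Required removal = 1 − 8.142/18.9 = 56.92 %.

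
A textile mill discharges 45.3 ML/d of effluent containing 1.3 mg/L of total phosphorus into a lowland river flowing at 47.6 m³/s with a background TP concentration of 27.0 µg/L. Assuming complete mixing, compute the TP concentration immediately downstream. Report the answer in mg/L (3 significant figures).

0.0409 mg/L

45.3 ML/d = 0.5243 m³/s.
27.0 µg/L = 0.027 mg/L.
By mass balance at complete mixing, C = (0.5243·1.3 + 47.6·0.027) / (0.5243 + 47.6) = 1.967/48.12 = 0.04087 mg/L.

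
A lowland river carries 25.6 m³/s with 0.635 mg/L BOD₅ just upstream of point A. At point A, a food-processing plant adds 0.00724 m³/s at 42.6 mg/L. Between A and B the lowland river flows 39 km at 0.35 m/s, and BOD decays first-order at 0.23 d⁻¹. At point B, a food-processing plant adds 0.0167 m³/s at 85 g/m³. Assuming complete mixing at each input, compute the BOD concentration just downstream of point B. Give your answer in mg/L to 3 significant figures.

0.536 mg/L

After input A: C = (25.6·0.635 + 0.00724·42.6) / 25.61 = 0.6469 mg/L.
Over the 39 km reach to input B (t = 1.114e+05 s = 1.29 d), decay gives C = 0.6469·exp(−0.23·1.29) = 0.4808 mg/L.
After input B: C = (25.61·0.4808 + 0.0167·85) / 25.62 = 0.5359 mg/L.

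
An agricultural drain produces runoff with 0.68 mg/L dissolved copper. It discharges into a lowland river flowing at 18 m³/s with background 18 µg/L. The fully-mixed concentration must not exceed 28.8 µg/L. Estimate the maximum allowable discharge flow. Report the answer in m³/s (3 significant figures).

18 µg/L = 0.018 mg/L.
28.8 µg/L = 0.0288 mg/L.
Mass balance at complete mixing: C_std·(Q_w + Q_r) = Q_w·C_e + Q_r·C_b.
Rearranging, Q_w = Q_r·(C_std − C_b)/(C_e − C_std) = 18·(0.0288 − 0.018) / (0.68 − 0.0288) = 0.2985 m³/s.

0.299 m³/s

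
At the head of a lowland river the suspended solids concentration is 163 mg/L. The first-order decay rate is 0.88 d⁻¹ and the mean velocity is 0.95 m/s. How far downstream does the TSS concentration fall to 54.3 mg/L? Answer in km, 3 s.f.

From C = C₀·e^(−kt), t = ln(C₀/C)/k = ln(163/54.3)/0.88 = 1.099/0.88 = 1.249 d.
Distance = v·t = 0.95 m/s × 1.079e+05 s = 1.025e+05 m = 102.5 km.

103 km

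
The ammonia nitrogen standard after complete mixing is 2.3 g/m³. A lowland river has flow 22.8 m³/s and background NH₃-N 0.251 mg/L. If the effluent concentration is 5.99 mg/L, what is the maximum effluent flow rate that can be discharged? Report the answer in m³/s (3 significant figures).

12.7 m³/s

Mass balance at complete mixing: C_std·(Q_w + Q_r) = Q_w·C_e + Q_r·C_b.
Rearranging, Q_w = Q_r·(C_std − C_b)/(C_e − C_std) = 22.8·(2.3 − 0.251) / (5.99 − 2.3) = 12.66 m³/s.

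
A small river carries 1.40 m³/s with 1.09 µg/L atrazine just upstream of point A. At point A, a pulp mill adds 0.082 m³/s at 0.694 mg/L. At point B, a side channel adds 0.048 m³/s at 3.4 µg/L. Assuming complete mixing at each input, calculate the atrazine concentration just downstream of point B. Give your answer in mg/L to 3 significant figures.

0.0383 mg/L

1.09 µg/L = 0.00109 mg/L.
After input A: C = (1.4·0.00109 + 0.082·0.694) / 1.482 = 0.03943 mg/L.
3.4 µg/L = 0.0034 mg/L.
After input B: C = (1.482·0.03943 + 0.048·0.0034) / 1.53 = 0.0383 mg/L.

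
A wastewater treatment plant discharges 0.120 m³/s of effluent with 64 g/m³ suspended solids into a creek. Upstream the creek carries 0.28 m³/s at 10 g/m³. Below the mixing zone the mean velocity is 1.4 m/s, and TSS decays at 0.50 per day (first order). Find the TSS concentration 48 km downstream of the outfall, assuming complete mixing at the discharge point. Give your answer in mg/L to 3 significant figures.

After complete mixing, C₀ = (0.12·64 + 0.28·10) / 0.4 = 26.2 mg/L.
Travel time t = 4.8e+04 m / 1.4 m/s = 3.429e+04 s = 0.3968 d.
C = 26.2·exp(−0.50·0.3968) = 26.2·0.82 = 21.48 mg/L.

21.5 mg/L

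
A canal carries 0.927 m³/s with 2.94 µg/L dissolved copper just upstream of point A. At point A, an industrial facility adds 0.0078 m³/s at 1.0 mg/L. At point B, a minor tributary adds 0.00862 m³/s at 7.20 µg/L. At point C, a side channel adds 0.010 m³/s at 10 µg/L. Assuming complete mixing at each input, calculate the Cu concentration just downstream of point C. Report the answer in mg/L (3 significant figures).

0.0112 mg/L

2.94 µg/L = 0.00294 mg/L.
After input A: C = (0.927·0.00294 + 0.0078·1) / 0.9348 = 0.01126 mg/L.
7.20 µg/L = 0.0072 mg/L.
After input B: C = (0.9348·0.01126 + 0.00862·0.0072) / 0.9434 = 0.01122 mg/L.
10 µg/L = 0.01 mg/L.
After input C: C = (0.9434·0.01122 + 0.01·0.01) / 0.9534 = 0.01121 mg/L.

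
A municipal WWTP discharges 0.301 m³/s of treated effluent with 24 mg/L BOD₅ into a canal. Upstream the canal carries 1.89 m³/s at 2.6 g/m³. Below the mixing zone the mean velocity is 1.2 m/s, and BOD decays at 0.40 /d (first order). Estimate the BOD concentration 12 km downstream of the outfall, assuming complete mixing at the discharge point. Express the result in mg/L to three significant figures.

5.29 mg/L

After complete mixing, C₀ = (0.301·24 + 1.89·2.6) / 2.191 = 5.54 mg/L.
Travel time t = 1.2e+04 m / 1.2 m/s = 1e+04 s = 0.1157 d.
C = 5.54·exp(−0.40·0.1157) = 5.54·0.9548 = 5.289 mg/L.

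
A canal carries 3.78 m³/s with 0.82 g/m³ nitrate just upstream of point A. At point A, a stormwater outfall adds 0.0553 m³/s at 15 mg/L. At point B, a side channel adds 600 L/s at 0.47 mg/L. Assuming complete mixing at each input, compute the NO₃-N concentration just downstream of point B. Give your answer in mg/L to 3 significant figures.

0.949 mg/L

After input A: C = (3.78·0.82 + 0.0553·15) / 3.835 = 1.024 mg/L.
600 L/s = 0.6 m³/s.
After input B: C = (3.835·1.024 + 0.6·0.47) / 4.435 = 0.9495 mg/L.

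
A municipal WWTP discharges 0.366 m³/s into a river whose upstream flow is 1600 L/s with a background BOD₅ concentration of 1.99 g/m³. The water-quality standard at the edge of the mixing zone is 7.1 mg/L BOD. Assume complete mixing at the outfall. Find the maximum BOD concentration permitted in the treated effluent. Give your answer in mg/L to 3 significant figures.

29.4 mg/L

1600 L/s = 1.6 m³/s.
Mass balance: 7.1·1.966 = 0.366·Cₑ + 1.6·1.99.
Cₑ = (13.96 − 3.184) / 0.366 = 29.44 mg/L.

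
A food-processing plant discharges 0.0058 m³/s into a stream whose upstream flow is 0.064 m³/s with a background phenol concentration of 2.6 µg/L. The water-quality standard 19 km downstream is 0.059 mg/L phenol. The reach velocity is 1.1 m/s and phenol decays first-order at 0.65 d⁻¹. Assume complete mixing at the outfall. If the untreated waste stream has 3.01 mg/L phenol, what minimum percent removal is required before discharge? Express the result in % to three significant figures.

74.1 %

2.6 µg/L = 0.0026 mg/L.
Travel time to the compliance point: t = 1.9e+04/1.1 = 1.727e+04 s = 0.1999 d; decay factor exp(−0.65·0.1999) = 0.8781.
So the concentration just after mixing may be at most 0.059/0.8781 = 0.06719 mg/L.
Mass balance: 0.06719·0.0698 = 0.0058·Cₑ + 0.064·0.0026.
Cₑ = (0.00469 − 0.0001664) / 0.0058 = 0.7799 mg/L.
Required removal = 1 − 0.7799/3.01 = 74.09 %.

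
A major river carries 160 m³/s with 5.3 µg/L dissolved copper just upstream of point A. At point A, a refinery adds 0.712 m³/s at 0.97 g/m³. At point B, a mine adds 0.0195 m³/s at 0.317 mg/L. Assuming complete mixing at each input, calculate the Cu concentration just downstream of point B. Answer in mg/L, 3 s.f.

0.00961 mg/L

5.3 µg/L = 0.0053 mg/L.
After input A: C = (160·0.0053 + 0.712·0.97) / 160.7 = 0.009574 mg/L.
After input B: C = (160.7·0.009574 + 0.0195·0.317) / 160.7 = 0.009611 mg/L.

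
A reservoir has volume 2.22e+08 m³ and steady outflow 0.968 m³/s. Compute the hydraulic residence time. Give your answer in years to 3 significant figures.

7.27 yr

Q = 0.968 m³/s × 3.156e+07 s/yr = 3.055e+07 m³/yr.
Hydraulic residence time τ = V/Q = 2.22e+08/3.055e+07 = 7.267 yr.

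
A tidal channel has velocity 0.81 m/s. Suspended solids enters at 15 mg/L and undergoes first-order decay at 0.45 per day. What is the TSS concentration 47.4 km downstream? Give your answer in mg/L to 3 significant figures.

Travel time t = 47.4 km / 0.81 m/s = 4.74e+04/0.81 = 5.852e+04 s = 0.6773 d.
First-order decay: C = 15·exp(−0.45·0.6773) = 15·0.7373 = 11.06 mg/L.

11.1 mg/L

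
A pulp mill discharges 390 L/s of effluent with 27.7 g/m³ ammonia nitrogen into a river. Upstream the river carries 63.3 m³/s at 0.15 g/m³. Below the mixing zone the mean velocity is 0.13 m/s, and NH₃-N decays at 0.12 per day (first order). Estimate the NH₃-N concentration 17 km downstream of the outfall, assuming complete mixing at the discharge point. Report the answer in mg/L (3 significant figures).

0.266 mg/L

390 L/s = 0.39 m³/s.
After complete mixing, C₀ = (0.39·27.7 + 63.3·0.15) / 63.69 = 0.3187 mg/L.
Travel time t = 1.7e+04 m / 0.13 m/s = 1.308e+05 s = 1.514 d.
C = 0.3187·exp(−0.12·1.514) = 0.3187·0.8339 = 0.2658 mg/L.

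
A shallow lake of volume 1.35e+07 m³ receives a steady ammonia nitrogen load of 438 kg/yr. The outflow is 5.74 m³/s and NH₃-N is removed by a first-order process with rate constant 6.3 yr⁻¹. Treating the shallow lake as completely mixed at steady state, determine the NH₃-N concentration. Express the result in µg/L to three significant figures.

Outflow Q = 5.74 m³/s × 3.156e+07 s/yr = 1.811e+08 m³/yr.
Steady-state CSTR mass balance: W = Q·C + k·V·C, so C = W/(Q + kV).
Q + kV = 1.811e+08 + 6.3·1.35e+07 = 2.662e+08 m³/yr.
C = 438/2.662e+08 = 1.645e-06 kg/m³ = 0.001645 mg/L = 1.645 µg/L.

1.65 µg/L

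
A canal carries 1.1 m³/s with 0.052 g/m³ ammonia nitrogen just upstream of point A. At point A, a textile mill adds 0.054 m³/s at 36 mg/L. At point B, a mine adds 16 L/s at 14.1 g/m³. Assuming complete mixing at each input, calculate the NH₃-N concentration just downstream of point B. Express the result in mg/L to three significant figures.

1.90 mg/L

After input A: C = (1.1·0.052 + 0.054·36) / 1.154 = 1.734 mg/L.
16 L/s = 0.016 m³/s.
After input B: C = (1.154·1.734 + 0.016·14.1) / 1.17 = 1.903 mg/L.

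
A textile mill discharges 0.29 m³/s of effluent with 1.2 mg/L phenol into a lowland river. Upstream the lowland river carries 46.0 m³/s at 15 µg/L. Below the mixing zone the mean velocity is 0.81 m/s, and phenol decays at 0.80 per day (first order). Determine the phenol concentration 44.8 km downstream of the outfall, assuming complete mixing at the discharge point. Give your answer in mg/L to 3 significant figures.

15 µg/L = 0.015 mg/L.
After complete mixing, C₀ = (0.29·1.2 + 46·0.015) / 46.29 = 0.02242 mg/L.
Travel time t = 4.48e+04 m / 0.81 m/s = 5.531e+04 s = 0.6401 d.
C = 0.02242·exp(−0.80·0.6401) = 0.02242·0.5992 = 0.01344 mg/L.

0.0134 mg/L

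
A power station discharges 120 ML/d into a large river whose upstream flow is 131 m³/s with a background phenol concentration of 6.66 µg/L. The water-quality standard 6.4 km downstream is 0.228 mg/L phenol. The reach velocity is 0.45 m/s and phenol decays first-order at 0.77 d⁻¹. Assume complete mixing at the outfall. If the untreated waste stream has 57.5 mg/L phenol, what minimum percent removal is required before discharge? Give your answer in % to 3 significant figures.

58.2 %

120 ML/d = 1.389 m³/s.
6.66 µg/L = 0.00666 mg/L.
Travel time to the compliance point: t = 6400/0.45 = 1.422e+04 s = 0.1646 d; decay factor exp(−0.77·0.1646) = 0.881.
So the concentration just after mixing may be at most 0.228/0.881 = 0.2588 mg/L.
Mass balance: 0.2588·132.4 = 1.389·Cₑ + 131·0.00666.
Cₑ = (34.26 − 0.8725) / 1.389 = 24.04 mg/L.
Required removal = 1 − 24.04/57.5 = 58.19 %.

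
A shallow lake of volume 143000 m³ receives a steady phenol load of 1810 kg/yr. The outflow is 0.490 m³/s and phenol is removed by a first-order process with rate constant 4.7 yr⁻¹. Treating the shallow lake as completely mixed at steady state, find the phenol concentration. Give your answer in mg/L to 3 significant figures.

Outflow Q = 0.490 m³/s × 3.156e+07 s/yr = 1.546e+07 m³/yr.
Steady-state CSTR mass balance: W = Q·C + k·V·C, so C = W/(Q + kV).
Q + kV = 1.546e+07 + 4.7·143000 = 1.614e+07 m³/yr.
C = 1810/1.614e+07 = 0.0001122 kg/m³ = 0.1122 mg/L.

0.112 mg/L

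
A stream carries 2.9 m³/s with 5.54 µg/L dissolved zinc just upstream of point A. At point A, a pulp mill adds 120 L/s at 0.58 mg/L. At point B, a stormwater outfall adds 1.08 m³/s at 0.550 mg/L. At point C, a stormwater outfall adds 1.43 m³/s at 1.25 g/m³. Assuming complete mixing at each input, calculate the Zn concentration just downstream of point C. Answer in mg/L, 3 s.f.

0.446 mg/L

5.54 µg/L = 0.00554 mg/L.
120 L/s = 0.12 m³/s.
After input A: C = (2.9·0.00554 + 0.12·0.58) / 3.02 = 0.02837 mg/L.
After input B: C = (3.02·0.02837 + 1.08·0.55) / 4.1 = 0.1658 mg/L.
After input C: C = (4.1·0.1658 + 1.43·1.25) / 5.53 = 0.4461 mg/L.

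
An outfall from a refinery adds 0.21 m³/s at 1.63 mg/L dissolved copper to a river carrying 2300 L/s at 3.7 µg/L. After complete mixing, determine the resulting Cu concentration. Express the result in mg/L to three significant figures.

0.140 mg/L

2300 L/s = 2.3 m³/s.
3.7 µg/L = 0.0037 mg/L.
Flow-weighted mixing gives C = (0.21·1.63 + 2.3·0.0037) / (0.21 + 2.3) = 0.3508/2.51 = 0.1398 mg/L.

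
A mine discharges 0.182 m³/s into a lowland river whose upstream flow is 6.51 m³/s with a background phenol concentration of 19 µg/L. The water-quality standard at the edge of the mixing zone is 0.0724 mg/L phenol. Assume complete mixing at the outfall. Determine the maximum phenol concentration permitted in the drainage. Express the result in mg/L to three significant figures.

19 µg/L = 0.019 mg/L.
Mass balance: 0.0724·6.692 = 0.182·Cₑ + 6.51·0.019.
Cₑ = (0.4845 − 0.1237) / 0.182 = 1.982 mg/L.

1.98 mg/L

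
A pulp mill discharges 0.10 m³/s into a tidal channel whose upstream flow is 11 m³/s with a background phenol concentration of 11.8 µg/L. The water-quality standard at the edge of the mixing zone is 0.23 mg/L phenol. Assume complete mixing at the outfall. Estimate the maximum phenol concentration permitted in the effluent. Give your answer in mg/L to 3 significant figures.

11.8 µg/L = 0.0118 mg/L.
Mass balance: 0.23·11.1 = 0.1·Cₑ + 11·0.0118.
Cₑ = (2.553 − 0.1298) / 0.1 = 24.23 mg/L.

24.2 mg/L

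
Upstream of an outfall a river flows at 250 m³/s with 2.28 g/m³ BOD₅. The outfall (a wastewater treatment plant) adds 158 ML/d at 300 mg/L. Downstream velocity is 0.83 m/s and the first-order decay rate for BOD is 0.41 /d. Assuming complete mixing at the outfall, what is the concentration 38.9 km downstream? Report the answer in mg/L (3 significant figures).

158 ML/d = 1.829 m³/s.
After complete mixing, C₀ = (1.829·300 + 250·2.28) / 251.8 = 4.442 mg/L.
Travel time t = 3.89e+04 m / 0.83 m/s = 4.687e+04 s = 0.5424 d.
C = 4.442·exp(−0.41·0.5424) = 4.442·0.8006 = 3.556 mg/L.

3.56 mg/L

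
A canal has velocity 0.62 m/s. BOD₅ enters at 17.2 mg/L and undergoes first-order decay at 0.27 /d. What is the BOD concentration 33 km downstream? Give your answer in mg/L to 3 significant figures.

14.6 mg/L

Travel time t = 33 km / 0.62 m/s = 3.3e+04/0.62 = 5.323e+04 s = 0.616 d.
First-order decay: C = 17.2·exp(−0.27·0.616) = 17.2·0.8468 = 14.56 mg/L.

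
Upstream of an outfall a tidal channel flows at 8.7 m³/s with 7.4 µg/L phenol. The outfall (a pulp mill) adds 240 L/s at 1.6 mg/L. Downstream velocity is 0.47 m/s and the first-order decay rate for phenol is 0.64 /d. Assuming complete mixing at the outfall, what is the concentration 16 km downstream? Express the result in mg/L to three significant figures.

240 L/s = 0.24 m³/s.
7.4 µg/L = 0.0074 mg/L.
After complete mixing, C₀ = (0.24·1.6 + 8.7·0.0074) / 8.94 = 0.05015 mg/L.
Travel time t = 1.6e+04 m / 0.47 m/s = 3.404e+04 s = 0.394 d.
C = 0.05015·exp(−0.64·0.394) = 0.05015·0.7771 = 0.03898 mg/L.

0.0390 mg/L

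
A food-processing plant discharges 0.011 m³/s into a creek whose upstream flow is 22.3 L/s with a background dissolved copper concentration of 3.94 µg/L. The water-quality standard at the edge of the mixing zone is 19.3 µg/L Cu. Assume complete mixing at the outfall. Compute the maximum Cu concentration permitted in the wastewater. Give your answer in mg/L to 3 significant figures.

0.0504 mg/L

22.3 L/s = 0.0223 m³/s.
3.94 µg/L = 0.00394 mg/L.
19.3 µg/L = 0.0193 mg/L.
Mass balance: 0.0193·0.0333 = 0.011·Cₑ + 0.0223·0.00394.
Cₑ = (0.0006427 − 8.786e-05) / 0.011 = 0.05044 mg/L.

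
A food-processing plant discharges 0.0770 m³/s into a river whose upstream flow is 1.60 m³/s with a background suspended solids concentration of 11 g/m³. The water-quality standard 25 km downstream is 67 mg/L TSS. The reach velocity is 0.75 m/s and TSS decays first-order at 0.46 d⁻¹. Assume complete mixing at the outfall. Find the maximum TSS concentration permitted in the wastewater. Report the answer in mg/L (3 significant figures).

1510 mg/L

Travel time to the compliance point: t = 2.5e+04/0.75 = 3.333e+04 s = 0.3858 d; decay factor exp(−0.46·0.3858) = 0.8374.
So the concentration just after mixing may be at most 67/0.8374 = 80.01 mg/L.
Mass balance: 80.01·1.677 = 0.077·Cₑ + 1.6·11.
Cₑ = (134.2 − 17.6) / 0.077 = 1514 mg/L.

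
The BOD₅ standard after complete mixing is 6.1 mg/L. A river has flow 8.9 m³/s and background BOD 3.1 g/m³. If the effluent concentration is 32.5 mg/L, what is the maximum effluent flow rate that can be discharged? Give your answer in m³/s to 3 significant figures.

1.01 m³/s

Mass balance at complete mixing: C_std·(Q_w + Q_r) = Q_w·C_e + Q_r·C_b.
Rearranging, Q_w = Q_r·(C_std − C_b)/(C_e − C_std) = 8.9·(6.1 − 3.1) / (32.5 − 6.1) = 1.011 m³/s.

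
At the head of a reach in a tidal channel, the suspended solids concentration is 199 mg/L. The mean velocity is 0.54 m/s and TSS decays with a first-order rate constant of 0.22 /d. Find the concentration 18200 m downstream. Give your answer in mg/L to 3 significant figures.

Travel time t = 18200 m / 0.54 m/s = 1.82e+04/0.54 = 3.37e+04 s = 0.3901 d.
First-order decay: C = 199·exp(−0.22·0.3901) = 199·0.9178 = 182.6 mg/L.

183 mg/L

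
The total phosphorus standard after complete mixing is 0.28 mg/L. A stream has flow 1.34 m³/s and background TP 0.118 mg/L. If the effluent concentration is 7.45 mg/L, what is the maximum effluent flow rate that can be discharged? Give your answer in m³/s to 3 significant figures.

0.0303 m³/s

Mass balance at complete mixing: C_std·(Q_w + Q_r) = Q_w·C_e + Q_r·C_b.
Rearranging, Q_w = Q_r·(C_std − C_b)/(C_e − C_std) = 1.34·(0.28 − 0.118) / (7.45 − 0.28) = 0.03028 m³/s.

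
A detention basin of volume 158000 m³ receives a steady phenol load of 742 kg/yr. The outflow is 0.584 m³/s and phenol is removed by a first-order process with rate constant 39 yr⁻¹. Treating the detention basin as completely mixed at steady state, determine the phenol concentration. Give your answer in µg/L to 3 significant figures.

30.2 µg/L

Outflow Q = 0.584 m³/s × 3.156e+07 s/yr = 1.843e+07 m³/yr.
Steady-state CSTR mass balance: W = Q·C + k·V·C, so C = W/(Q + kV).
Q + kV = 1.843e+07 + 39·158000 = 2.459e+07 m³/yr.
C = 742/2.459e+07 = 3.017e-05 kg/m³ = 0.03017 mg/L = 30.17 µg/L.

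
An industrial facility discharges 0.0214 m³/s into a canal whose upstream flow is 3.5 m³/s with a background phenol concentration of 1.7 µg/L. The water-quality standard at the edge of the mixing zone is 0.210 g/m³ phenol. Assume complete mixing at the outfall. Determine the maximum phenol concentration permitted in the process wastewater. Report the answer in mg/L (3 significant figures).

1.7 µg/L = 0.0017 mg/L.
Mass balance: 0.21·3.521 = 0.0214·Cₑ + 3.5·0.0017.
Cₑ = (0.7395 − 0.00595) / 0.0214 = 34.28 mg/L.

34.3 mg/L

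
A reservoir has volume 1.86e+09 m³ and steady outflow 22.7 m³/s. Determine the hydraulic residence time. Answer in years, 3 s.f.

Q = 22.7 m³/s × 3.156e+07 s/yr = 7.164e+08 m³/yr.
Hydraulic residence time τ = V/Q = 1.86e+09/7.164e+08 = 2.596 yr.

2.60 yr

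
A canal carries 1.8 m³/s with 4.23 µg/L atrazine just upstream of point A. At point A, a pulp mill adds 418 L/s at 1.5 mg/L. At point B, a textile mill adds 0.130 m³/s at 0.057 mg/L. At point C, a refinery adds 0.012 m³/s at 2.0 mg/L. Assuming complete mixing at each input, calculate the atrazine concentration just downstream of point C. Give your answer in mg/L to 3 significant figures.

4.23 µg/L = 0.00423 mg/L.
418 L/s = 0.418 m³/s.
After input A: C = (1.8·0.00423 + 0.418·1.5) / 2.218 = 0.2861 mg/L.
After input B: C = (2.218·0.2861 + 0.13·0.057) / 2.348 = 0.2734 mg/L.
After input C: C = (2.348·0.2734 + 0.012·2) / 2.36 = 0.2822 mg/L.

0.282 mg/L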